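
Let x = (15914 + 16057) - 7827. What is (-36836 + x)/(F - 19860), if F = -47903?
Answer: 12692/67763 ≈ 0.18730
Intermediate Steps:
x = 24144 (x = 31971 - 7827 = 24144)
(-36836 + x)/(F - 19860) = (-36836 + 24144)/(-47903 - 19860) = -12692/(-67763) = -12692*(-1/67763) = 12692/67763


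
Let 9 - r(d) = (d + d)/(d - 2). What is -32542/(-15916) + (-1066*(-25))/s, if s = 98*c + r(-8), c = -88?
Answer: -359400007/342854514 ≈ -1.0483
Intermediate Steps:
r(d) = 9 - 2*d/(-2 + d) (r(d) = 9 - (d + d)/(d - 2) = 9 - 2*d/(-2 + d))
s = -43083/5 (s = 98*(-88) + (-18 + 7*(-8))/(-2 - 8) = -8624 + (-18 - 56)/(-10) = -8624 - ⅒*(-74) = -8624 + 37/5 = -43083/5 ≈ -8616.6)
-32542/(-15916) + (-1066*(-25))/s = -32542/(-15916) + (-1066*(-25))/(-43083/5) = -32542*(-1/15916) + 26650*(-5/43083) = 16271/7958 - 133250/43083 = -359400007/342854514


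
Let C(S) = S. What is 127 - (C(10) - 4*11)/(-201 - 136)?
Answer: 42765/337 ≈ 126.90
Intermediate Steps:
127 - (C(10) - 4*11)/(-201 - 136) = 127 - (10 - 4*11)/(-201 - 136) = 127 - (10 - 44)/(-337) = 127 - (-34)*(-1)/337 = 127 - 1*34/337 = 127 - 34/337 = 42765/337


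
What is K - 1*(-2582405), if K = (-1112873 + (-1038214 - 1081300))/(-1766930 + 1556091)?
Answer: 544474920182/210839 ≈ 2.5824e+6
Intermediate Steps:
K = 3232387/210839 (K = (-1112873 - 2119514)/(-210839) = -3232387*(-1/210839) = 3232387/210839 ≈ 15.331)
K - 1*(-2582405) = 3232387/210839 - 1*(-2582405) = 3232387/210839 + 2582405 = 544474920182/210839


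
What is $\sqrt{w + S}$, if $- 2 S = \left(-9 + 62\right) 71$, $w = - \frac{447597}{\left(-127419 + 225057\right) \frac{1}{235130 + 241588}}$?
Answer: $\frac{i \sqrt{2316854841754826}}{32546} \approx 1478.9 i$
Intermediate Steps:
$w = - \frac{35562924441}{16273}$ ($w = - \frac{447597}{97638 \cdot \frac{1}{476718}} = - \frac{447597}{\frac{16273}{79453}} = \left(-447597\right) \frac{79453}{16273} = - \frac{35562924441}{16273} \approx -2.1854 \cdot 10^{6}$)
$S = - \frac{3763}{2}$ ($S = - \frac{\left(-9 + 62\right) 71}{2} = - \frac{53 \cdot 71}{2} = \left(- \frac{1}{2}\right) 3763 = - \frac{3763}{2} \approx -1881.5$)
$\sqrt{w + S} = \sqrt{- \frac{35562924441}{16273} - \frac{3763}{2}} = \sqrt{- \frac{71187084181}{32546}} = \frac{i \sqrt{2316854841754826}}{32546}$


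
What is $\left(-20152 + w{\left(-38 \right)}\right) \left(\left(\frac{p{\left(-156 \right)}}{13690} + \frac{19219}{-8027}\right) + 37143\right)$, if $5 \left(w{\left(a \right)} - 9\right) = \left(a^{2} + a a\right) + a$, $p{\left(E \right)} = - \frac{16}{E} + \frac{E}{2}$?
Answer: $- \frac{1830493006973231}{2518035} \approx -7.2695 \cdot 10^{8}$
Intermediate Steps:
$p{\left(E \right)} = \frac{E}{2} - \frac{16}{E}$ ($p{\left(E \right)} = - \frac{16}{E} + E \frac{1}{2} = - \frac{16}{E} + \frac{E}{2} = \frac{E}{2} - \frac{16}{E}$)
$w{\left(a \right)} = 9 + \frac{a}{5} + \frac{2 a^{2}}{5}$ ($w{\left(a \right)} = 9 + \frac{\left(a^{2} + a a\right) + a}{5} = 9 + \frac{\left(a^{2} + a^{2}\right) + a}{5} = 9 + \frac{2 a^{2} + a}{5} = 9 + \frac{a + 2 a^{2}}{5} = 9 + \left(\frac{a}{5} + \frac{2 a^{2}}{5}\right) = 9 + \frac{a}{5} + \frac{2 a^{2}}{5}$)
$\left(-20152 + w{\left(-38 \right)}\right) \left(\left(\frac{p{\left(-156 \right)}}{13690} + \frac{19219}{-8027}\right) + 37143\right) = \left(-20152 + \left(9 + \frac{1}{5} \left(-38\right) + \frac{2 \left(-38\right)^{2}}{5}\right)\right) \left(\left(\frac{\frac{1}{2} \left(-156\right) - \frac{16}{-156}}{13690} + \frac{19219}{-8027}\right) + 37143\right) = \left(-20152 + \left(9 - \frac{38}{5} + \frac{2}{5} \cdot 1444\right)\right) \left(\left(\left(-78 - - \frac{4}{39}\right) \frac{1}{13690} + 19219 \left(- \frac{1}{8027}\right)\right) + 37143\right) = \left(-20152 + \left(9 - \frac{38}{5} + \frac{2888}{5}\right)\right) \left(\left(\left(-78 + \frac{4}{39}\right) \frac{1}{13690} - \frac{19219}{8027}\right) + 37143\right) = \left(-20152 + 579\right) \left(\left(\left(- \frac{3038}{39}\right) \frac{1}{13690} - \frac{19219}{8027}\right) + 37143\right) = - 19573 \left(\left(- \frac{1519}{266955} - \frac{19219}{8027}\right) + 37143\right) = - 19573 \left(- \frac{5142801158}{2142847785} + 37143\right) = \left(-19573\right) \frac{79586652477097}{2142847785} = - \frac{1830493006973231}{2518035}$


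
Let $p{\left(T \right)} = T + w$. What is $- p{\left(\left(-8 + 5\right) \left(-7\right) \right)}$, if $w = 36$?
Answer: $-57$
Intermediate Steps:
$p{\left(T \right)} = 36 + T$ ($p{\left(T \right)} = T + 36 = 36 + T$)
$- p{\left(\left(-8 + 5\right) \left(-7\right) \right)} = - (36 + \left(-8 + 5\right) \left(-7\right)) = - (36 - -21) = - (36 + 21) = \left(-1\right) 57 = -57$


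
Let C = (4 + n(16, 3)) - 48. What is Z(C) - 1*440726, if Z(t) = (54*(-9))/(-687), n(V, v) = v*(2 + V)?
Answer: -100926092/229 ≈ -4.4073e+5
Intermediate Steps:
C = 10 (C = (4 + 3*(2 + 16)) - 48 = (4 + 3*18) - 48 = (4 + 54) - 48 = 58 - 48 = 10)
Z(t) = 162/229 (Z(t) = -486*(-1/687) = 162/229)
Z(C) - 1*440726 = 162/229 - 1*440726 = 162/229 - 440726 = -100926092/229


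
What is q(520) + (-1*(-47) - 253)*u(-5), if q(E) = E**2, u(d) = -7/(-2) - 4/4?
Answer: 269885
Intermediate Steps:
u(d) = 5/2 (u(d) = -7*(-1/2) - 4*1/4 = 7/2 - 1 = 5/2)
q(520) + (-1*(-47) - 253)*u(-5) = 520**2 + (-1*(-47) - 253)*(5/2) = 270400 + (47 - 253)*(5/2) = 270400 - 206*5/2 = 270400 - 515 = 269885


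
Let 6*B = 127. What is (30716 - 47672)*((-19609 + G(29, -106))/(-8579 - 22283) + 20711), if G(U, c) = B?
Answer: -5419158539247/15431 ≈ -3.5119e+8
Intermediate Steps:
B = 127/6 (B = (⅙)*127 = 127/6 ≈ 21.167)
G(U, c) = 127/6
(30716 - 47672)*((-19609 + G(29, -106))/(-8579 - 22283) + 20711) = (30716 - 47672)*((-19609 + 127/6)/(-8579 - 22283) + 20711) = -16956*(-117527/6/(-30862) + 20711) = -16956*(-117527/6*(-1/30862) + 20711) = -16956*(117527/185172 + 20711) = -16956*3835214819/185172 = -5419158539247/15431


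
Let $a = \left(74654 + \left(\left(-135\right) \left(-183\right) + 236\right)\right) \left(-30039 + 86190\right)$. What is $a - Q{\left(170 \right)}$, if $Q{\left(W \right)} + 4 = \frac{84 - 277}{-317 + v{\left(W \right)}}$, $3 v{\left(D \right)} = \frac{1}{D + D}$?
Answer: $\frac{1808227717679951}{323339} \approx 5.5924 \cdot 10^{9}$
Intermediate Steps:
$v{\left(D \right)} = \frac{1}{6 D}$ ($v{\left(D \right)} = \frac{1}{3 \left(D + D\right)} = \frac{1}{3 \cdot 2 D} = \frac{\frac{1}{2} \frac{1}{D}}{3} = \frac{1}{6 D}$)
$Q{\left(W \right)} = -4 - \frac{193}{-317 + \frac{1}{6 W}}$ ($Q{\left(W \right)} = -4 + \frac{84 - 277}{-317 + \frac{1}{6 W}} = -4 - \frac{193}{-317 + \frac{1}{6 W}}$)
$a = 5592358845$ ($a = \left(74654 + \left(24705 + 236\right)\right) 56151 = \left(74654 + 24941\right) 56151 = 99595 \cdot 56151 = 5592358845$)
$a - Q{\left(170 \right)} = 5592358845 - \frac{2 \left(2 - 548250\right)}{-1 + 1902 \cdot 170} = 5592358845 - \frac{2 \left(2 - 548250\right)}{-1 + 323340} = 5592358845 - 2 \cdot \frac{1}{323339} \left(-548248\right) = 5592358845 - - \frac{1096496}{323339} = 5592358845 + \frac{1096496}{323339} = \frac{1808227717679951}{323339}$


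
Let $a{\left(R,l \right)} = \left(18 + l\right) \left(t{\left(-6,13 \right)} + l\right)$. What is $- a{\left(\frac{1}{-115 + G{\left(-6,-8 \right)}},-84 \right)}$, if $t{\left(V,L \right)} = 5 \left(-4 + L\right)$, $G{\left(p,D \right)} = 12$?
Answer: $-2574$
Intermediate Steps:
$t{\left(V,L \right)} = -20 + 5 L$
$a{\left(R,l \right)} = \left(18 + l\right) \left(45 + l\right)$ ($a{\left(R,l \right)} = \left(18 + l\right) \left(\left(-20 + 5 \cdot 13\right) + l\right) = \left(18 + l\right) \left(\left(-20 + 65\right) + l\right) = \left(18 + l\right) \left(45 + l\right)$)
$- a{\left(\frac{1}{-115 + G{\left(-6,-8 \right)}},-84 \right)} = - (810 + \left(-84\right)^{2} + 63 \left(-84\right)) = - (810 + 7056 - 5292) = \left(-1\right) 2574 = -2574$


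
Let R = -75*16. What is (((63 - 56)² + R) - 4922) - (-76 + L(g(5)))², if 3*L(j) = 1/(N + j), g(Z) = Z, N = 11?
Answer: -27292801/2304 ≈ -11846.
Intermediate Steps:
R = -1200
L(j) = 1/(3*(11 + j))
(((63 - 56)² + R) - 4922) - (-76 + L(g(5)))² = (((63 - 56)² - 1200) - 4922) - (-76 + 1/(3*(11 + 5)))² = ((7² - 1200) - 4922) - (-76 + (⅓)/16)² = ((49 - 1200) - 4922) - (-76 + (⅓)*(1/16))² = (-1151 - 4922) - (-76 + 1/48)² = -6073 - (-3647/48)² = -6073 - 1*13300609/2304 = -6073 - 13300609/2304 = -27292801/2304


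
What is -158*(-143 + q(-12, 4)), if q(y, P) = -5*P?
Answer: 25754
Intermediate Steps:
-158*(-143 + q(-12, 4)) = -158*(-143 - 5*4) = -158*(-143 - 20) = -158*(-163) = 25754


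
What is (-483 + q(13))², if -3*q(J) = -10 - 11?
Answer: 226576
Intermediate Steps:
q(J) = 7 (q(J) = -(-10 - 11)/3 = -⅓*(-21) = 7)
(-483 + q(13))² = (-483 + 7)² = (-476)² = 226576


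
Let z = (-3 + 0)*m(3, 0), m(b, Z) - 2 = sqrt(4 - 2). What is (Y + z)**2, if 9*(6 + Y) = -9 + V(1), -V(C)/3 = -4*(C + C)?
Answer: 1123/9 + 62*sqrt(2) ≈ 212.46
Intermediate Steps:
m(b, Z) = 2 + sqrt(2) (m(b, Z) = 2 + sqrt(4 - 2) = 2 + sqrt(2))
V(C) = 24*C (V(C) = -(-12)*(C + C) = -(-12)*2*C = -(-24)*C = 24*C)
Y = -13/3 (Y = -6 + (-9 + 24*1)/9 = -6 + (-9 + 24)/9 = -6 + (1/9)*15 = -6 + 5/3 = -13/3 ≈ -4.3333)
z = -6 - 3*sqrt(2) (z = (-3 + 0)*(2 + sqrt(2)) = -3*(2 + sqrt(2)) = -6 - 3*sqrt(2) ≈ -10.243)
(Y + z)**2 = (-13/3 + (-6 - 3*sqrt(2)))**2 = (-31/3 - 3*sqrt(2))**2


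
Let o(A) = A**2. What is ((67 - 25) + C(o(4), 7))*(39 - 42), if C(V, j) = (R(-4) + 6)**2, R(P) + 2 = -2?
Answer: -138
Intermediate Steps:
R(P) = -4 (R(P) = -2 - 2 = -4)
C(V, j) = 4 (C(V, j) = (-4 + 6)**2 = 2**2 = 4)
((67 - 25) + C(o(4), 7))*(39 - 42) = ((67 - 25) + 4)*(39 - 42) = (42 + 4)*(-3) = 46*(-3) = -138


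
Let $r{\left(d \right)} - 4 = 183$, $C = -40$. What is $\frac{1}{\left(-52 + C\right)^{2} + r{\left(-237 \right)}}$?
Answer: $\frac{1}{8651} \approx 0.00011559$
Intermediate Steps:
$r{\left(d \right)} = 187$ ($r{\left(d \right)} = 4 + 183 = 187$)
$\frac{1}{\left(-52 + C\right)^{2} + r{\left(-237 \right)}} = \frac{1}{\left(-52 - 40\right)^{2} + 187} = \frac{1}{\left(-92\right)^{2} + 187} = \frac{1}{8464 + 187} = \frac{1}{8651}$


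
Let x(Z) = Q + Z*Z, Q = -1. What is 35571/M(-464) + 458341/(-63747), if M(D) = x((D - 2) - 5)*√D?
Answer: -458341/63747 - 35571*I*√29/25733440 ≈ -7.19 - 0.0074438*I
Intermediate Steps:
x(Z) = -1 + Z² (x(Z) = -1 + Z*Z = -1 + Z²)
M(D) = √D*(-1 + (-7 + D)²) (M(D) = (-1 + ((D - 2) - 5)²)*√D = (-1 + ((-2 + D) - 5)²)*√D = (-1 + (-7 + D)²)*√D = √D*(-1 + (-7 + D)²))
35571/M(-464) + 458341/(-63747) = 35571/((√(-464)*(-1 + (-7 - 464)²))) + 458341/(-63747) = 35571/(((4*I*√29)*(-1 + (-471)²))) + 458341*(-1/63747) = 35571/(((4*I*√29)*(-1 + 221841))) - 458341/63747 = 35571/(((4*I*√29)*221840)) - 458341/63747 = 35571/((887360*I*√29)) - 458341/63747 = 35571*(-I*√29/25733440) - 458341/63747 = -35571*I*√29/25733440 - 458341/63747 = -458341/63747 - 35571*I*√29/25733440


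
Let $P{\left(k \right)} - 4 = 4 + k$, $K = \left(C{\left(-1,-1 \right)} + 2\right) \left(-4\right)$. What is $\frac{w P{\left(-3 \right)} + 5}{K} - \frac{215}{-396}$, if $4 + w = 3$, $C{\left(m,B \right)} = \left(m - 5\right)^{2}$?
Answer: $\frac{215}{396} \approx 0.54293$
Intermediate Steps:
$C{\left(m,B \right)} = \left(-5 + m\right)^{2}$
$K = -152$ ($K = \left(\left(-5 - 1\right)^{2} + 2\right) \left(-4\right) = \left(\left(-6\right)^{2} + 2\right) \left(-4\right) = \left(36 + 2\right) \left(-4\right) = 38 \left(-4\right) = -152$)
$P{\left(k \right)} = 8 + k$ ($P{\left(k \right)} = 4 + \left(4 + k\right) = 8 + k$)
$w = -1$ ($w = -4 + 3 = -1$)
$\frac{w P{\left(-3 \right)} + 5}{K} - \frac{215}{-396} = \frac{- (8 - 3) + 5}{-152} - \frac{215}{-396} = \left(\left(-1\right) 5 + 5\right) \left(- \frac{1}{152}\right) - - \frac{215}{396} = \left(-5 + 5\right) \left(- \frac{1}{152}\right) + \frac{215}{396} = 0 \left(- \frac{1}{152}\right) + \frac{215}{396} = 0 + \frac{215}{396} = \frac{215}{396}$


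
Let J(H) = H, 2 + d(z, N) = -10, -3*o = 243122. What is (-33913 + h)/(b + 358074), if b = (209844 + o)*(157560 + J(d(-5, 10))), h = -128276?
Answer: -162189/20293065634 ≈ -7.9923e-6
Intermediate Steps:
o = -243122/3 (o = -1/3*243122 = -243122/3 ≈ -81041.)
d(z, N) = -12 (d(z, N) = -2 - 10 = -12)
b = 20292707560 (b = (209844 - 243122/3)*(157560 - 12) = (386410/3)*157548 = 20292707560)
(-33913 + h)/(b + 358074) = (-33913 - 128276)/(20292707560 + 358074) = -162189/20293065634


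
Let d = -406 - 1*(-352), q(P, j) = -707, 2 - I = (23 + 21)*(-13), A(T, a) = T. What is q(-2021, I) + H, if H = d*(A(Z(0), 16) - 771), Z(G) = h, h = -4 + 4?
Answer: 40927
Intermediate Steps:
h = 0
Z(G) = 0
I = 574 (I = 2 - (23 + 21)*(-13) = 2 - 44*(-13) = 2 - 1*(-572) = 2 + 572 = 574)
d = -54 (d = -406 + 352 = -54)
H = 41634 (H = -54*(0 - 771) = -54*(-771) = 41634)
q(-2021, I) + H = -707 + 41634 = 40927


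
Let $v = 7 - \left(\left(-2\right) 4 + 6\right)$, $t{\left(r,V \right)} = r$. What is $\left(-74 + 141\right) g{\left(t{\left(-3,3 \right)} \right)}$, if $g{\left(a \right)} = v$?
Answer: $603$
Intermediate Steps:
$v = 9$ ($v = 7 - \left(-8 + 6\right) = 7 - -2 = 7 + 2 = 9$)
$g{\left(a \right)} = 9$
$\left(-74 + 141\right) g{\left(t{\left(-3,3 \right)} \right)} = \left(-74 + 141\right) 9 = 67 \cdot 9 = 603$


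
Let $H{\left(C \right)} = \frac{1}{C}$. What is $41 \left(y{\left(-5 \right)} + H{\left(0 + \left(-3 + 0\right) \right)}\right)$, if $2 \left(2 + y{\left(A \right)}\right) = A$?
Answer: $- \frac{1189}{6} \approx -198.17$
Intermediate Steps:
$y{\left(A \right)} = -2 + \frac{A}{2}$
$41 \left(y{\left(-5 \right)} + H{\left(0 + \left(-3 + 0\right) \right)}\right) = 41 \left(\left(-2 + \frac{1}{2} \left(-5\right)\right) + \frac{1}{0 + \left(-3 + 0\right)}\right) = 41 \left(\left(-2 - \frac{5}{2}\right) + \frac{1}{0 - 3}\right) = 41 \left(- \frac{9}{2} + \frac{1}{-3}\right) = 41 \left(- \frac{9}{2} - \frac{1}{3}\right) = 41 \left(- \frac{29}{6}\right) = - \frac{1189}{6}$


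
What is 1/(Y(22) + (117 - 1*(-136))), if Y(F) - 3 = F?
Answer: 1/278 ≈ 0.0035971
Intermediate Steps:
Y(F) = 3 + F
1/(Y(22) + (117 - 1*(-136))) = 1/((3 + 22) + (117 - 1*(-136))) = 1/(25 + (117 + 136)) = 1/(25 + 253) = 1/278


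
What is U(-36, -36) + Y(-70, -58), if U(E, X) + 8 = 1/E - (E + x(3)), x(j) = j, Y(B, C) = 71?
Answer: 3455/36 ≈ 95.972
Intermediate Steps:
U(E, X) = -11 + 1/E - E (U(E, X) = -8 + (1/E - (E + 3)) = -8 + (1/E - (3 + E)) = -8 + (1/E + (-3 - E)) = -8 + (-3 + 1/E - E) = -11 + 1/E - E)
U(-36, -36) + Y(-70, -58) = (-11 + 1/(-36) - 1*(-36)) + 71 = (-11 - 1/36 + 36) + 71 = 899/36 + 71 = 3455/36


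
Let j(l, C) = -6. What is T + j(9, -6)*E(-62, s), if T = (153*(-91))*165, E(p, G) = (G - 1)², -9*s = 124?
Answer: -62062343/27 ≈ -2.2986e+6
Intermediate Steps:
s = -124/9 (s = -⅑*124 = -124/9 ≈ -13.778)
E(p, G) = (-1 + G)²
T = -2297295 (T = -13923*165 = -2297295)
T + j(9, -6)*E(-62, s) = -2297295 - 6*(-1 - 124/9)² = -2297295 - 6*(-133/9)² = -2297295 - 6*17689/81 = -2297295 - 35378/27 = -62062343/27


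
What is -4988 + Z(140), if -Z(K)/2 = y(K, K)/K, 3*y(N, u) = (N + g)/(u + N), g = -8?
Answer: -24441211/4900 ≈ -4988.0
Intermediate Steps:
y(N, u) = (-8 + N)/(3*(N + u)) (y(N, u) = ((N - 8)/(u + N))/3 = ((-8 + N)/(N + u))/3 = (-8 + N)/(3*(N + u)))
Z(K) = -(-8 + K)/(3*K**2) (Z(K) = -2*(-8 + K)/(3*(K + K))/K = -2*(-8 + K)/(3*((2*K)))/K = -2*(1/(2*K))*(-8 + K)/3/K = -2*(-8 + K)/(6*K)/K = -(-8 + K)/(3*K**2))
-4988 + Z(140) = -4988 + (1/3)*(8 - 1*140)/140**2 = -4988 + (1/3)*(1/19600)*(8 - 140) = -4988 + (1/3)*(1/19600)*(-132) = -4988 - 11/4900 = -24441211/4900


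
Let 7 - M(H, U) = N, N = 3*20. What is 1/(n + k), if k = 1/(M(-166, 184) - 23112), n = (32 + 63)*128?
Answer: 23165/281686399 ≈ 8.2237e-5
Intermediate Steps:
N = 60
M(H, U) = -53 (M(H, U) = 7 - 1*60 = 7 - 60 = -53)
n = 12160 (n = 95*128 = 12160)
k = -1/23165 (k = 1/(-53 - 23112) = 1/(-23165) = -1/23165 ≈ -4.3169e-5)
1/(n + k) = 1/(12160 - 1/23165) = 1/(281686399/23165) = 23165/281686399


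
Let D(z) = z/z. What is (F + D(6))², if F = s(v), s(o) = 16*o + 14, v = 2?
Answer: 2209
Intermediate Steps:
D(z) = 1
s(o) = 14 + 16*o
F = 46 (F = 14 + 16*2 = 14 + 32 = 46)
(F + D(6))² = (46 + 1)² = 47² = 2209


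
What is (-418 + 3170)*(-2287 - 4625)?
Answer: -19021824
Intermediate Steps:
(-418 + 3170)*(-2287 - 4625) = 2752*(-6912) = -19021824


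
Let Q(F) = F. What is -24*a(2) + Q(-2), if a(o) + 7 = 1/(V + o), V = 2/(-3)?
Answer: 148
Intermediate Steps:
V = -2/3 (V = 2*(-1/3) = -2/3 ≈ -0.66667)
a(o) = -7 + 1/(-2/3 + o)
-24*a(2) + Q(-2) = -24*(17 - 21*2)/(-2 + 3*2) - 2 = -24*(17 - 42)/(-2 + 6) - 2 = -24*(-25)/4 - 2 = -6*(-25) - 2 = -24*(-25/4) - 2 = 150 - 2 = 148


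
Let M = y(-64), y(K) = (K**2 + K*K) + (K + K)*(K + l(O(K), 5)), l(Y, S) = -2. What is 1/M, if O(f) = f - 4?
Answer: 1/16640 ≈ 6.0096e-5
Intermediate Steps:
O(f) = -4 + f
y(K) = 2*K**2 + 2*K*(-2 + K) (y(K) = (K**2 + K*K) + (K + K)*(K - 2) = (K**2 + K**2) + (2*K)*(-2 + K) = 2*K**2 + 2*K*(-2 + K))
M = 16640 (M = 4*(-64)*(-1 - 64) = 4*(-64)*(-65) = 16640)
1/M = 1/16640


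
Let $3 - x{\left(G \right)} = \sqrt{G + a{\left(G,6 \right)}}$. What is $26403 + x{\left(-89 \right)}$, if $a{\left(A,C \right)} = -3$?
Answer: $26406 - 2 i \sqrt{23} \approx 26406.0 - 9.5917 i$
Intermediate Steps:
$x{\left(G \right)} = 3 - \sqrt{-3 + G}$ ($x{\left(G \right)} = 3 - \sqrt{G - 3} = 3 - \sqrt{-3 + G}$)
$26403 + x{\left(-89 \right)} = 26403 + \left(3 - \sqrt{-3 - 89}\right) = 26403 + \left(3 - \sqrt{-92}\right) = 26403 + \left(3 - 2 i \sqrt{23}\right) = 26406 - 2 i \sqrt{23}$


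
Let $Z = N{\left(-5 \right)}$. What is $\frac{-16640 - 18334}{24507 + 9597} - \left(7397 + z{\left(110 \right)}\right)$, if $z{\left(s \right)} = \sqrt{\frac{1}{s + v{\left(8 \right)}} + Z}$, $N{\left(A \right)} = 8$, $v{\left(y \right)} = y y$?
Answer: $- \frac{1450013}{196} - \frac{\sqrt{242382}}{174} \approx -7400.9$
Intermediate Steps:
$v{\left(y \right)} = y^{2}$
$Z = 8$
$z{\left(s \right)} = \sqrt{8 + \frac{1}{64 + s}}$ ($z{\left(s \right)} = \sqrt{\frac{1}{s + 8^{2}} + 8} = \sqrt{\frac{1}{s + 64} + 8} = \sqrt{\frac{1}{64 + s} + 8} = \sqrt{8 + \frac{1}{64 + s}}$)
$\frac{-16640 - 18334}{24507 + 9597} - \left(7397 + z{\left(110 \right)}\right) = \frac{-16640 - 18334}{24507 + 9597} - \left(7397 + \sqrt{\frac{513 + 8 \cdot 110}{64 + 110}}\right) = - \frac{34974}{34104} - \left(7397 + \sqrt{\frac{513 + 880}{174}}\right) = \left(-34974\right) \frac{1}{34104} - \left(7397 + \sqrt{\frac{1}{174} \cdot 1393}\right) = - \frac{201}{196} - \left(7397 + \sqrt{\frac{1393}{174}}\right) = - \frac{201}{196} - \left(7397 + \frac{\sqrt{242382}}{174}\right) = - \frac{1450013}{196} - \frac{\sqrt{242382}}{174}$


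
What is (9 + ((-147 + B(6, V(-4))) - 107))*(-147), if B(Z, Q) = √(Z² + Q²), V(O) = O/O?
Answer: 36015 - 147*√37 ≈ 35121.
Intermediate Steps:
V(O) = 1
B(Z, Q) = √(Q² + Z²)
(9 + ((-147 + B(6, V(-4))) - 107))*(-147) = (9 + ((-147 + √(1² + 6²)) - 107))*(-147) = (9 + ((-147 + √(1 + 36)) - 107))*(-147) = (9 + ((-147 + √37) - 107))*(-147) = (9 + (-254 + √37))*(-147) = (-245 + √37)*(-147) = 36015 - 147*√37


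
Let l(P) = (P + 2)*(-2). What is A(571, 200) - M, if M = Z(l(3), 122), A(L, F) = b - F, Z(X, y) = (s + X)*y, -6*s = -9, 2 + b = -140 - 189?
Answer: 506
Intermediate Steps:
l(P) = -4 - 2*P (l(P) = (2 + P)*(-2) = -4 - 2*P)
b = -331 (b = -2 + (-140 - 189) = -2 - 329 = -331)
s = 3/2 (s = -⅙*(-9) = 3/2 ≈ 1.5000)
Z(X, y) = y*(3/2 + X) (Z(X, y) = (3/2 + X)*y = y*(3/2 + X))
A(L, F) = -331 - F
M = -1037 (M = (½)*122*(3 + 2*(-4 - 2*3)) = (½)*122*(3 + 2*(-4 - 6)) = (½)*122*(3 + 2*(-10)) = (½)*122*(3 - 20) = (½)*122*(-17) = -1037)
A(571, 200) - M = (-331 - 1*200) - 1*(-1037) = (-331 - 200) + 1037 = -531 + 1037 = 506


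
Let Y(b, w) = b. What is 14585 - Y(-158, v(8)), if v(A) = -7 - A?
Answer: 14743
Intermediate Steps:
14585 - Y(-158, v(8)) = 14585 - 1*(-158) = 14585 + 158 = 14743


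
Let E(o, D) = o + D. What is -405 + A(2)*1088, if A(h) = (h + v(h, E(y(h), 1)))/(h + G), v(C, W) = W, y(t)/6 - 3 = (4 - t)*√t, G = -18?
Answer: -1833 - 816*√2 ≈ -2987.0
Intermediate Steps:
y(t) = 18 + 6*√t*(4 - t) (y(t) = 18 + 6*((4 - t)*√t) = 18 + 6*(√t*(4 - t)) = 18 + 6*√t*(4 - t))
E(o, D) = D + o
A(h) = (19 + h - 6*h^(3/2) + 24*√h)/(-18 + h) (A(h) = (h + (1 + (18 - 6*h^(3/2) + 24*√h)))/(h - 18) = (h + (19 - 6*h^(3/2) + 24*√h))/(-18 + h) = (19 + h - 6*h^(3/2) + 24*√h)/(-18 + h))
-405 + A(2)*1088 = -405 + ((19 + 2 - 12*√2 + 24*√2)/(-18 + 2))*1088 = -405 + ((19 + 2 - 12*√2 + 24*√2)/(-16))*1088 = -405 - (19 + 2 - 12*√2 + 24*√2)/16*1088 = -405 - (21 + 12*√2)/16*1088 = -405 + (-21/16 - 3*√2/4)*1088 = -405 + (-1428 - 816*√2) = -1833 - 816*√2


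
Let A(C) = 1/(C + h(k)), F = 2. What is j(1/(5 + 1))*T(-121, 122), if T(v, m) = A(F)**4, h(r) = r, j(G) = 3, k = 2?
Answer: 3/256 ≈ 0.011719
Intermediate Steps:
A(C) = 1/(2 + C) (A(C) = 1/(C + 2) = 1/(2 + C))
T(v, m) = 1/256 (T(v, m) = (1/(2 + 2))**4 = (1/4)**4 = 1/256)
j(1/(5 + 1))*T(-121, 122) = 3*(1/256) = 3/256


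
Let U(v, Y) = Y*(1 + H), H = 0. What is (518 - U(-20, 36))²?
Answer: 232324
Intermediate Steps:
U(v, Y) = Y (U(v, Y) = Y*(1 + 0) = Y*1 = Y)
(518 - U(-20, 36))² = (518 - 1*36)² = (518 - 36)² = 482² = 232324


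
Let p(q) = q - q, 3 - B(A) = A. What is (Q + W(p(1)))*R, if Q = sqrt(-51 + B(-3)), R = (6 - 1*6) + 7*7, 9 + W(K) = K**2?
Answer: -441 + 147*I*sqrt(5) ≈ -441.0 + 328.7*I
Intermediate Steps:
B(A) = 3 - A
p(q) = 0
W(K) = -9 + K**2
R = 49 (R = (6 - 6) + 49 = 0 + 49 = 49)
Q = 3*I*sqrt(5) (Q = sqrt(-51 + (3 - 1*(-3))) = sqrt(-51 + (3 + 3)) = sqrt(-51 + 6) = sqrt(-45) = 3*I*sqrt(5) ≈ 6.7082*I)
(Q + W(p(1)))*R = (3*I*sqrt(5) + (-9 + 0**2))*49 = (3*I*sqrt(5) + (-9 + 0))*49 = (3*I*sqrt(5) - 9)*49 = (-9 + 3*I*sqrt(5))*49 = -441 + 147*I*sqrt(5)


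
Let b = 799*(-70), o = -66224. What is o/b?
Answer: 33112/27965 ≈ 1.1841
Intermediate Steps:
b = -55930
o/b = -66224/(-55930) = -66224*(-1/55930) = 33112/27965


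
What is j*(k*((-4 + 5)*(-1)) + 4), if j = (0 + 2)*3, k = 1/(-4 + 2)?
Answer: 27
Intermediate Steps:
k = -½ (k = 1/(-2) = -½ ≈ -0.50000)
j = 6 (j = 2*3 = 6)
j*(k*((-4 + 5)*(-1)) + 4) = 6*(-(-4 + 5)*(-1)/2 + 4) = 6*(-(-1)/2 + 4) = 6*(-½*(-1) + 4) = 6*(½ + 4) = 6*(9/2) = 27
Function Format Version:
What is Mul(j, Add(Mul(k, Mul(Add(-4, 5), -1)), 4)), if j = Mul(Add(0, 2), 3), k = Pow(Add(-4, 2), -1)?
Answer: 27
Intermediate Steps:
k = Rational(-1, 2) (k = Pow(-2, -1) = Rational(-1, 2) ≈ -0.50000)
j = 6 (j = Mul(2, 3) = 6)
Mul(j, Add(Mul(k, Mul(Add(-4, 5), -1)), 4)) = Mul(6, Add(Mul(Rational(-1, 2), Mul(Add(-4, 5), -1)), 4)) = Mul(6, Add(Mul(Rational(-1, 2), Mul(1, -1)), 4)) = Mul(6, Add(Mul(Rational(-1, 2), -1), 4)) = Mul(6, Add(Rational(1, 2), 4)) = Mul(6, Rational(9, 2)) = 27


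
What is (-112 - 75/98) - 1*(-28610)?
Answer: 2792729/98 ≈ 28497.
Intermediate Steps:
(-112 - 75/98) - 1*(-28610) = (-112 + (1/98)*(-75)) + 28610 = (-112 - 75/98) + 28610 = -11051/98 + 28610 = 2792729/98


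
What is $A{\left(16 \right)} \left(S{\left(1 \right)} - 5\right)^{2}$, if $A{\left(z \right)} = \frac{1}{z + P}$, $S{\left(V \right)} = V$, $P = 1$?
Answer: $\frac{16}{17} \approx 0.94118$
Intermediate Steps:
$A{\left(z \right)} = \frac{1}{1 + z}$ ($A{\left(z \right)} = \frac{1}{z + 1} = \frac{1}{1 + z}$)
$A{\left(16 \right)} \left(S{\left(1 \right)} - 5\right)^{2} = \frac{\left(1 - 5\right)^{2}}{1 + 16} = \frac{\left(-4\right)^{2}}{17} = \frac{1}{17} \cdot 16 = \frac{16}{17}$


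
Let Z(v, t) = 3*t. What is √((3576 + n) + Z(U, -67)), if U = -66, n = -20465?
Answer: I*√17090 ≈ 130.73*I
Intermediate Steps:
√((3576 + n) + Z(U, -67)) = √((3576 - 20465) + 3*(-67)) = √(-16889 - 201) = √(-17090) = I*√17090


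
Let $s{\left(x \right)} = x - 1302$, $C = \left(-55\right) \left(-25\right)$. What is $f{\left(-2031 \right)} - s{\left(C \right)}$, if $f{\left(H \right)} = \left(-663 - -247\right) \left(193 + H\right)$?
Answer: $764535$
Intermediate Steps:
$f{\left(H \right)} = -80288 - 416 H$ ($f{\left(H \right)} = \left(-663 + \left(-261 + 508\right)\right) \left(193 + H\right) = \left(-663 + 247\right) \left(193 + H\right) = - 416 \left(193 + H\right) = -80288 - 416 H$)
$C = 1375$
$s{\left(x \right)} = -1302 + x$
$f{\left(-2031 \right)} - s{\left(C \right)} = \left(-80288 - -844896\right) - \left(-1302 + 1375\right) = \left(-80288 + 844896\right) - 73 = 764608 - 73 = 764535$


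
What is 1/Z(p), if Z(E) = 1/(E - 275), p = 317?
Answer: 42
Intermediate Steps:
Z(E) = 1/(-275 + E)
1/Z(p) = 1/(1/(-275 + 317)) = 1/(1/42) = 42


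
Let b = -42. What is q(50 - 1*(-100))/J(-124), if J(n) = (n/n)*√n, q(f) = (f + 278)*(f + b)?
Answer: -23112*I*√31/31 ≈ -4151.0*I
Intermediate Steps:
q(f) = (-42 + f)*(278 + f) (q(f) = (f + 278)*(f - 42) = (278 + f)*(-42 + f) = (-42 + f)*(278 + f))
J(n) = √n (J(n) = 1*√n = √n)
q(50 - 1*(-100))/J(-124) = (-11676 + (50 - 1*(-100))² + 236*(50 - 1*(-100)))/(√(-124)) = (-11676 + (50 + 100)² + 236*(50 + 100))/((2*I*√31)) = (-11676 + 150² + 236*150)*(-I*√31/62) = (-11676 + 22500 + 35400)*(-I*√31/62) = 46224*(-I*√31/62) = -23112*I*√31/31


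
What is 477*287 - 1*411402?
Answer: -274503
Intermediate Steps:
477*287 - 1*411402 = 136899 - 411402 = -274503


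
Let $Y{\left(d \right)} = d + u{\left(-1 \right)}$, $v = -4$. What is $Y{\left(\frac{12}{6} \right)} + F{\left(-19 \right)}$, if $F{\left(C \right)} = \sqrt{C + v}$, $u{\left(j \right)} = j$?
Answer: $1 + i \sqrt{23} \approx 1.0 + 4.7958 i$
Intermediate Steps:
$F{\left(C \right)} = \sqrt{-4 + C}$ ($F{\left(C \right)} = \sqrt{C - 4} = \sqrt{-4 + C}$)
$Y{\left(d \right)} = -1 + d$ ($Y{\left(d \right)} = d - 1 = -1 + d$)
$Y{\left(\frac{12}{6} \right)} + F{\left(-19 \right)} = \left(-1 + \frac{12}{6}\right) + \sqrt{-4 - 19} = \left(-1 + 12 \cdot \frac{1}{6}\right) + \sqrt{-23} = \left(-1 + 2\right) + i \sqrt{23} = 1 + i \sqrt{23}$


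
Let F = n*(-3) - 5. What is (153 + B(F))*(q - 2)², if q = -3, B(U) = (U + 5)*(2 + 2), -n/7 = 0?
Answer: 3825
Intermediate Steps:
n = 0 (n = -7*0 = 0)
F = -5 (F = 0*(-3) - 5 = 0 - 5 = -5)
B(U) = 20 + 4*U (B(U) = (5 + U)*4 = 20 + 4*U)
(153 + B(F))*(q - 2)² = (153 + (20 + 4*(-5)))*(-3 - 2)² = (153 + (20 - 20))*(-5)² = (153 + 0)*25 = 153*25 = 3825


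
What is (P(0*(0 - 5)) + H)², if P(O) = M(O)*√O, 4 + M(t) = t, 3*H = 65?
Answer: 4225/9 ≈ 469.44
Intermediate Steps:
H = 65/3 (H = (⅓)*65 = 65/3 ≈ 21.667)
M(t) = -4 + t
P(O) = √O*(-4 + O) (P(O) = (-4 + O)*√O = √O*(-4 + O))
(P(0*(0 - 5)) + H)² = (√(0*(0 - 5))*(-4 + 0*(0 - 5)) + 65/3)² = (√(0*(-5))*(-4 + 0*(-5)) + 65/3)² = (√0*(-4 + 0) + 65/3)² = (0*(-4) + 65/3)² = (0 + 65/3)² = (65/3)² = 4225/9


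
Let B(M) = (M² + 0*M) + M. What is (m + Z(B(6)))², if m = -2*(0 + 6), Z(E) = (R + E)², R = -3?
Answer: 2277081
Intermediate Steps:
B(M) = M + M² (B(M) = (M² + 0) + M = M² + M = M + M²)
Z(E) = (-3 + E)²
m = -12 (m = -2*6 = -12)
(m + Z(B(6)))² = (-12 + (-3 + 6*(1 + 6))²)² = (-12 + (-3 + 6*7)²)² = (-12 + (-3 + 42)²)² = (-12 + 39²)² = (-12 + 1521)² = 1509² = 2277081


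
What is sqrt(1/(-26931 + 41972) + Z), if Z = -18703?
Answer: I*sqrt(25036752158)/1157 ≈ 136.76*I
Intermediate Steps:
sqrt(1/(-26931 + 41972) + Z) = sqrt(1/(-26931 + 41972) - 18703) = sqrt(1/15041 - 18703) = sqrt(-281311822/15041) = I*sqrt(25036752158)/1157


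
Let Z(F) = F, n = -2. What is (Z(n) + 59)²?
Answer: 3249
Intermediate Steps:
(Z(n) + 59)² = (-2 + 59)² = 57² = 3249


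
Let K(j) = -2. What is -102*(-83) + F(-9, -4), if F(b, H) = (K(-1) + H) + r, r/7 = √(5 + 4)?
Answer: 8481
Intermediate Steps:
r = 21 (r = 7*√(5 + 4) = 7*√9 = 7*3 = 21)
F(b, H) = 19 + H (F(b, H) = (-2 + H) + 21 = 19 + H)
-102*(-83) + F(-9, -4) = -102*(-83) + (19 - 4) = 8466 + 15 = 8481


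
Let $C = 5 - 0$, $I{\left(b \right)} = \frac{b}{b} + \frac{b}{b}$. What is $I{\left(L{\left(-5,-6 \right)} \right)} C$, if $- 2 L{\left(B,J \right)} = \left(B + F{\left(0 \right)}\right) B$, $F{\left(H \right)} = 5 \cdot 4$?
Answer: $10$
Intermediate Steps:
$F{\left(H \right)} = 20$
$L{\left(B,J \right)} = - \frac{B \left(20 + B\right)}{2}$ ($L{\left(B,J \right)} = - \frac{\left(B + 20\right) B}{2} = - \frac{\left(20 + B\right) B}{2} = - \frac{B \left(20 + B\right)}{2}$)
$I{\left(b \right)} = 2$ ($I{\left(b \right)} = 1 + 1 = 2$)
$C = 5$ ($C = 5 + 0 = 5$)
$I{\left(L{\left(-5,-6 \right)} \right)} C = 2 \cdot 5 = 10$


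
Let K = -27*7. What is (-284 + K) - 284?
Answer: -757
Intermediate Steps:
K = -189
(-284 + K) - 284 = (-284 - 189) - 284 = -473 - 284 = -757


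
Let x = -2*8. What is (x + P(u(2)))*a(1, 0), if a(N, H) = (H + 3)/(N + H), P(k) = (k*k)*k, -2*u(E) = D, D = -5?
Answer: -9/8 ≈ -1.1250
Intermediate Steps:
x = -16
u(E) = 5/2 (u(E) = -½*(-5) = 5/2)
P(k) = k³ (P(k) = k²*k = k³)
a(N, H) = (3 + H)/(H + N)
(x + P(u(2)))*a(1, 0) = (-16 + (5/2)³)*((3 + 0)/(0 + 1)) = (-16 + 125/8)*(3/1) = -3*3/8 = -3/8*3 = -9/8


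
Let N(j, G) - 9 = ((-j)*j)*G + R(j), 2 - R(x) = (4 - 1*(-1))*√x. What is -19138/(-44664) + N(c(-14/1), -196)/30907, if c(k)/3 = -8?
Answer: 2817188207/690215124 - 10*I*√6/30907 ≈ 4.0816 - 0.00079254*I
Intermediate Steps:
R(x) = 2 - 5*√x (R(x) = 2 - (4 - 1*(-1))*√x = 2 - (4 + 1)*√x = 2 - 5*√x)
c(k) = -24 (c(k) = 3*(-8) = -24)
N(j, G) = 11 - 5*√j - G*j² (N(j, G) = 9 + (((-j)*j)*G + (2 - 5*√j)) = 9 + ((-j²)*G + (2 - 5*√j)) = 9 + (-G*j² + (2 - 5*√j)) = 9 + (2 - 5*√j - G*j²) = 11 - 5*√j - G*j²)
-19138/(-44664) + N(c(-14/1), -196)/30907 = -19138/(-44664) + (11 - 10*I*√6 - 1*(-196)*(-24)²)/30907 = -19138*(-1/44664) + (11 - 10*I*√6 - 1*(-196)*576)*(1/30907) = 9569/22332 + (11 - 10*I*√6 + 112896)*(1/30907) = 9569/22332 + (112907 - 10*I*√6)*(1/30907) = 9569/22332 + (112907/30907 - 10*I*√6/30907) = 2817188207/690215124 - 10*I*√6/30907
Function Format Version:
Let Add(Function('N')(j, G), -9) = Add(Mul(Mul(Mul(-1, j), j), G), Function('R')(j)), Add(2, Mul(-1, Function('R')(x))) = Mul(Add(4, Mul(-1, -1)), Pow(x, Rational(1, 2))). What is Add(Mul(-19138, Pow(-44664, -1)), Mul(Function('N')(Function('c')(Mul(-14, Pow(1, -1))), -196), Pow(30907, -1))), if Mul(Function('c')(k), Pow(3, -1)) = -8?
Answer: Add(Rational(2817188207, 690215124), Mul(Rational(-10, 30907), I, Pow(6, Rational(1, 2)))) ≈ Add(4.0816, Mul(-0.00079254, I))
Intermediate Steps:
Function('R')(x) = Add(2, Mul(-5, Pow(x, Rational(1, 2)))) (Function('R')(x) = Add(2, Mul(-1, Mul(Add(4, Mul(-1, -1)), Pow(x, Rational(1, 2))))) = Add(2, Mul(-1, Mul(Add(4, 1), Pow(x, Rational(1, 2))))) = Add(2, Mul(-1, Mul(5, Pow(x, Rational(1, 2))))) = Add(2, Mul(-5, Pow(x, Rational(1, 2)))))
Function('c')(k) = -24 (Function('c')(k) = Mul(3, -8) = -24)
Function('N')(j, G) = Add(11, Mul(-5, Pow(j, Rational(1, 2))), Mul(-1, G, Pow(j, 2))) (Function('N')(j, G) = Add(9, Add(Mul(Mul(Mul(-1, j), j), G), Add(2, Mul(-5, Pow(j, Rational(1, 2)))))) = Add(9, Add(Mul(Mul(-1, Pow(j, 2)), G), Add(2, Mul(-5, Pow(j, Rational(1, 2)))))) = Add(9, Add(Mul(-1, G, Pow(j, 2)), Add(2, Mul(-5, Pow(j, Rational(1, 2)))))) = Add(9, Add(2, Mul(-5, Pow(j, Rational(1, 2))), Mul(-1, G, Pow(j, 2)))) = Add(11, Mul(-5, Pow(j, Rational(1, 2))), Mul(-1, G, Pow(j, 2))))
Add(Mul(-19138, Pow(-44664, -1)), Mul(Function('N')(Function('c')(Mul(-14, Pow(1, -1))), -196), Pow(30907, -1))) = Add(Mul(-19138, Pow(-44664, -1)), Mul(Add(11, Mul(-5, Pow(-24, Rational(1, 2))), Mul(-1, -196, Pow(-24, 2))), Pow(30907, -1))) = Add(Mul(-19138, Rational(-1, 44664)), Mul(Add(11, Mul(-5, Mul(2, I, Pow(6, Rational(1, 2)))), Mul(-1, -196, 576)), Rational(1, 30907))) = Add(Rational(9569, 22332), Mul(Add(11, Mul(-10, I, Pow(6, Rational(1, 2))), 112896), Rational(1, 30907))) = Add(Rational(9569, 22332), Mul(Add(112907, Mul(-10, I, Pow(6, Rational(1, 2)))), Rational(1, 30907))) = Add(Rational(9569, 22332), Add(Rational(112907, 30907), Mul(Rational(-10, 30907), I, Pow(6, Rational(1, 2))))) = Add(Rational(2817188207, 690215124), Mul(Rational(-10, 30907), I, Pow(6, Rational(1, 2))))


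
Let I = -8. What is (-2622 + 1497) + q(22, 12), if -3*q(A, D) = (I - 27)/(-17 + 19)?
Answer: -6715/6 ≈ -1119.2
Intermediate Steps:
q(A, D) = 35/6 (q(A, D) = -(-8 - 27)/(3*(-17 + 19)) = -(-35)/(3*2) = -1/3*(-35/2) = 35/6)
(-2622 + 1497) + q(22, 12) = (-2622 + 1497) + 35/6 = -1125 + 35/6 = -6715/6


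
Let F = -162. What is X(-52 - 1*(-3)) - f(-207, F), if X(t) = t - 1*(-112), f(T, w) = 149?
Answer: -86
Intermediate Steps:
X(t) = 112 + t (X(t) = t + 112 = 112 + t)
X(-52 - 1*(-3)) - f(-207, F) = (112 + (-52 - 1*(-3))) - 1*149 = (112 + (-52 + 3)) - 149 = (112 - 49) - 149 = 63 - 149 = -86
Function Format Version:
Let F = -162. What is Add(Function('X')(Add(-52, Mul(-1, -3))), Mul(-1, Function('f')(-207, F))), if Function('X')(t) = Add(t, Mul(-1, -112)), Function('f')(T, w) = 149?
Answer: -86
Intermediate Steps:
Function('X')(t) = Add(112, t) (Function('X')(t) = Add(t, 112) = Add(112, t))
Add(Function('X')(Add(-52, Mul(-1, -3))), Mul(-1, Function('f')(-207, F))) = Add(Add(112, Add(-52, Mul(-1, -3))), Mul(-1, 149)) = Add(Add(112, Add(-52, 3)), -149) = Add(Add(112, -49), -149) = Add(63, -149) = -86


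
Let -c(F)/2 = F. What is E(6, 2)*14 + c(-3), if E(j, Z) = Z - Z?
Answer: 6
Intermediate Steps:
c(F) = -2*F
E(j, Z) = 0
E(6, 2)*14 + c(-3) = 0*14 - 2*(-3) = 0 + 6 = 6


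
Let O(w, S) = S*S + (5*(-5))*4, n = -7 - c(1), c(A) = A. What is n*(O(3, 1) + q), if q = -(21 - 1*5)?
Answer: 920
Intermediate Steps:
n = -8 (n = -7 - 1*1 = -7 - 1 = -8)
O(w, S) = -100 + S² (O(w, S) = S² - 25*4 = S² - 100 = -100 + S²)
q = -16 (q = -(21 - 5) = -1*16 = -16)
n*(O(3, 1) + q) = -8*((-100 + 1²) - 16) = -8*((-100 + 1) - 16) = -8*(-99 - 16) = -8*(-115) = 920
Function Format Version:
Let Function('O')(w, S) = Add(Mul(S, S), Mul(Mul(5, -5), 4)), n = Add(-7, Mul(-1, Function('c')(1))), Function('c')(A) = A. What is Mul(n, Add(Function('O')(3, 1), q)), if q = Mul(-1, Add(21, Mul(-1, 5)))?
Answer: 920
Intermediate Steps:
n = -8 (n = Add(-7, Mul(-1, 1)) = Add(-7, -1) = -8)
Function('O')(w, S) = Add(-100, Pow(S, 2)) (Function('O')(w, S) = Add(Pow(S, 2), Mul(-25, 4)) = Add(Pow(S, 2), -100) = Add(-100, Pow(S, 2)))
q = -16 (q = Mul(-1, Add(21, -5)) = Mul(-1, 16) = -16)
Mul(n, Add(Function('O')(3, 1), q)) = Mul(-8, Add(Add(-100, Pow(1, 2)), -16)) = Mul(-8, Add(Add(-100, 1), -16)) = Mul(-8, Add(-99, -16)) = Mul(-8, -115) = 920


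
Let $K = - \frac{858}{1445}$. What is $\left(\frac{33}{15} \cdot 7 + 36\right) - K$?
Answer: $\frac{75131}{1445} \approx 51.994$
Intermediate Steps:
$K = - \frac{858}{1445}$ ($K = \left(-858\right) \frac{1}{1445} = - \frac{858}{1445} \approx -0.59377$)
$\left(\frac{33}{15} \cdot 7 + 36\right) - K = \left(\frac{33}{15} \cdot 7 + 36\right) - - \frac{858}{1445} = \left(33 \cdot \frac{1}{15} \cdot 7 + 36\right) + \frac{858}{1445} = \left(\frac{11}{5} \cdot 7 + 36\right) + \frac{858}{1445} = \left(\frac{77}{5} + 36\right) + \frac{858}{1445} = \frac{257}{5} + \frac{858}{1445} = \frac{75131}{1445}$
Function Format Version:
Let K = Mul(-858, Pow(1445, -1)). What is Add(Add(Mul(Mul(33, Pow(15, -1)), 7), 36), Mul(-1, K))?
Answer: Rational(75131, 1445) ≈ 51.994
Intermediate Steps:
K = Rational(-858, 1445) (K = Mul(-858, Rational(1, 1445)) = Rational(-858, 1445) ≈ -0.59377)
Add(Add(Mul(Mul(33, Pow(15, -1)), 7), 36), Mul(-1, K)) = Add(Add(Mul(Mul(33, Pow(15, -1)), 7), 36), Mul(-1, Rational(-858, 1445))) = Add(Add(Mul(Mul(33, Rational(1, 15)), 7), 36), Rational(858, 1445)) = Add(Add(Mul(Rational(11, 5), 7), 36), Rational(858, 1445)) = Add(Add(Rational(77, 5), 36), Rational(858, 1445)) = Add(Rational(257, 5), Rational(858, 1445)) = Rational(75131, 1445)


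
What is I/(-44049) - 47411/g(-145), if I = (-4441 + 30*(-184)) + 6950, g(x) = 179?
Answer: -2087868170/7884771 ≈ -264.80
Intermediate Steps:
I = -3011 (I = (-4441 - 5520) + 6950 = -9961 + 6950 = -3011)
I/(-44049) - 47411/g(-145) = -3011/(-44049) - 47411/179 = -3011*(-1/44049) - 47411*1/179 = 3011/44049 - 47411/179 = -2087868170/7884771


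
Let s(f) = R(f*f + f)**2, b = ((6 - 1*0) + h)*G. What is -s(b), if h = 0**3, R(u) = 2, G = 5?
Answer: -4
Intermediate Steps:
h = 0
b = 30 (b = ((6 - 1*0) + 0)*5 = ((6 + 0) + 0)*5 = (6 + 0)*5 = 6*5 = 30)
s(f) = 4 (s(f) = 2**2 = 4)
-s(b) = -1*4 = -4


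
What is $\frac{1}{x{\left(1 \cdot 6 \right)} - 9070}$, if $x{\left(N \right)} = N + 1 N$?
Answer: $- \frac{1}{9058} \approx -0.0001104$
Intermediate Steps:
$x{\left(N \right)} = 2 N$ ($x{\left(N \right)} = N + N = 2 N$)
$\frac{1}{x{\left(1 \cdot 6 \right)} - 9070} = \frac{1}{2 \cdot 1 \cdot 6 - 9070} = \frac{1}{2 \cdot 6 - 9070} = \frac{1}{12 - 9070} = \frac{1}{-9058} = - \frac{1}{9058}$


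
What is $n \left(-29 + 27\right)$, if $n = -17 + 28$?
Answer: $-22$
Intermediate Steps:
$n = 11$
$n \left(-29 + 27\right) = 11 \left(-29 + 27\right) = 11 \left(-2\right) = -22$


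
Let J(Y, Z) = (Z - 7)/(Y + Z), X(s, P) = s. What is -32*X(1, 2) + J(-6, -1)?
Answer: -216/7 ≈ -30.857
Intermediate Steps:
J(Y, Z) = (-7 + Z)/(Y + Z)
-32*X(1, 2) + J(-6, -1) = -32*1 + (-7 - 1)/(-6 - 1) = -32 - 8/(-7) = -32 - ⅐*(-8) = -32 + 8/7 = -216/7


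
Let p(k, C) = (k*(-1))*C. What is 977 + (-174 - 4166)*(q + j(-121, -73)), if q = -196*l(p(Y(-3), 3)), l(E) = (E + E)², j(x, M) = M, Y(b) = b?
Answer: 275925157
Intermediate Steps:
p(k, C) = -C*k (p(k, C) = (-k)*C = -C*k)
l(E) = 4*E² (l(E) = (2*E)² = 4*E²)
q = -63504 (q = -784*(-1*3*(-3))² = -784*9² = -784*81 = -196*324 = -63504)
977 + (-174 - 4166)*(q + j(-121, -73)) = 977 + (-174 - 4166)*(-63504 - 73) = 977 - 4340*(-63577) = 977 + 275924180 = 275925157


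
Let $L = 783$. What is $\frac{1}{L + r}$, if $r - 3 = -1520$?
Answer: $- \frac{1}{734} \approx -0.0013624$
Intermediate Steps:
$r = -1517$ ($r = 3 - 1520 = -1517$)
$\frac{1}{L + r} = \frac{1}{783 - 1517} = \frac{1}{-734} = - \frac{1}{734}$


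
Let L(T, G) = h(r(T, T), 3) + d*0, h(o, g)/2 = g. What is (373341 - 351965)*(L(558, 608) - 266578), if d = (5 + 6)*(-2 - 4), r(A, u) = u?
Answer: -5698243072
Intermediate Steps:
d = -66 (d = 11*(-6) = -66)
h(o, g) = 2*g
L(T, G) = 6 (L(T, G) = 2*3 - 66*0 = 6 + 0 = 6)
(373341 - 351965)*(L(558, 608) - 266578) = (373341 - 351965)*(6 - 266578) = 21376*(-266572) = -5698243072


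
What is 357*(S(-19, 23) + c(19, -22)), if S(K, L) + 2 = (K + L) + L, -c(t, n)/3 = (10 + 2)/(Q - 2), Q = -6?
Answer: 21063/2 ≈ 10532.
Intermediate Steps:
c(t, n) = 9/2 (c(t, n) = -3*(10 + 2)/(-6 - 2) = -36/(-8) = -36*(-1)/8 = -3*(-3/2) = 9/2)
S(K, L) = -2 + K + 2*L (S(K, L) = -2 + ((K + L) + L) = -2 + (K + 2*L) = -2 + K + 2*L)
357*(S(-19, 23) + c(19, -22)) = 357*((-2 - 19 + 2*23) + 9/2) = 357*((-2 - 19 + 46) + 9/2) = 357*(25 + 9/2) = 357*(59/2) = 21063/2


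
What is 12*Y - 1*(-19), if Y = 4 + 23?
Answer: 343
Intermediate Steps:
Y = 27
12*Y - 1*(-19) = 12*27 - 1*(-19) = 324 + 19 = 343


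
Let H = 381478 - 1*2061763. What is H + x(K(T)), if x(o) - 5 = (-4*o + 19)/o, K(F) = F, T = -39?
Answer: -65531095/39 ≈ -1.6803e+6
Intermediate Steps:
x(o) = 5 + (19 - 4*o)/o (x(o) = 5 + (-4*o + 19)/o = 5 + (19 - 4*o)/o)
H = -1680285 (H = 381478 - 2061763 = -1680285)
H + x(K(T)) = -1680285 + (19 - 39)/(-39) = -1680285 - 1/39*(-20) = -1680285 + 20/39 = -65531095/39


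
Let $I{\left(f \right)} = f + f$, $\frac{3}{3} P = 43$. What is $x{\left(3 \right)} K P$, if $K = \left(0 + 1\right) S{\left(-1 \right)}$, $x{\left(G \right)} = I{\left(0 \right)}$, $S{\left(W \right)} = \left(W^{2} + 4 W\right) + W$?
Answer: $0$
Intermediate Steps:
$S{\left(W \right)} = W^{2} + 5 W$
$P = 43$
$I{\left(f \right)} = 2 f$
$x{\left(G \right)} = 0$ ($x{\left(G \right)} = 2 \cdot 0 = 0$)
$K = -4$ ($K = \left(0 + 1\right) \left(- (5 - 1)\right) = 1 \left(\left(-1\right) 4\right) = 1 \left(-4\right) = -4$)
$x{\left(3 \right)} K P = 0 \left(-4\right) 43 = 0 \cdot 43 = 0$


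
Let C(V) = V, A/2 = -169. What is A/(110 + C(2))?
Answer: -169/56 ≈ -3.0179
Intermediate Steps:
A = -338 (A = 2*(-169) = -338)
A/(110 + C(2)) = -338/(110 + 2) = -338/112 = -338*1/112 = -169/56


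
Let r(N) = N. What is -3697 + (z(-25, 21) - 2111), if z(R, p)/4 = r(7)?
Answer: -5780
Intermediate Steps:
z(R, p) = 28 (z(R, p) = 4*7 = 28)
-3697 + (z(-25, 21) - 2111) = -3697 + (28 - 2111) = -3697 - 2083 = -5780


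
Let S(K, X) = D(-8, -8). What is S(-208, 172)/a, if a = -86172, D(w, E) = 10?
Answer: -5/43086 ≈ -0.00011605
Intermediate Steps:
S(K, X) = 10
S(-208, 172)/a = 10/(-86172) = 10*(-1/86172) = -5/43086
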